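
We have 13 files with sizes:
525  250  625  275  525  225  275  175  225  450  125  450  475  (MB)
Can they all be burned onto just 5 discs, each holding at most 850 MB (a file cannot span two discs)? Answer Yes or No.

Total = 4600 MB; ⌈4600/850⌉ = 6.
At least 6 discs are required, but only 5 are allowed.

No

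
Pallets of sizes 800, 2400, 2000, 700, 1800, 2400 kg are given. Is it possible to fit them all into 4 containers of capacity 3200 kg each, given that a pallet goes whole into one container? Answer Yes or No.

Yes

A valid assignment using 4 containers:
  container 1: 2400 + 800 = 3200
  container 2: 2400 + 700 = 3100
  container 3: 2000 = 2000
  container 4: 1800 = 1800
Every load is within 3200 kg, so 4 containers suffice.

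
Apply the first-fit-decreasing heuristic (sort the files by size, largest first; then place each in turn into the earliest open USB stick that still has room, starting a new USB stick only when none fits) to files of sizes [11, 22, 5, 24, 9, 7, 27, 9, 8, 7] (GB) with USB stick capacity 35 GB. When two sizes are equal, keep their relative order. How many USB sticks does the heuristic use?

Sorted descending: 27, 24, 22, 11, 9, 9, 8, 7, 7, 5.
  27 → USB stick 1 (new)  [load 27/35]
  24 → USB stick 2 (new)  [load 24/35]
  22 → USB stick 3 (new)  [load 22/35]
  11 → USB stick 2  [load 35/35]
  9 → USB stick 3  [load 31/35]
  9 → USB stick 4 (new)  [load 9/35]
  8 → USB stick 1  [load 35/35]
  7 → USB stick 4  [load 16/35]
  7 → USB stick 4  [load 23/35]
  5 → USB stick 4  [load 28/35]
4 USB sticks opened.

4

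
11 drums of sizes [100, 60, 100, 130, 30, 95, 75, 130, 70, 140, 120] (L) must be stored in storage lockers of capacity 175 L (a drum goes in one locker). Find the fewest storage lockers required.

Total = 140 + 130 + 130 + 120 + 100 + 100 + 95 + 75 + 70 + 60 + 30 = 1050 L.
Lower bound: ⌈1050/175⌉ = 6 storage lockers.
Also, 7 drums each exceed 175/2 L, and no two of those can share a locker, so at least 7 storage lockers are needed.
A packing using 7 storage lockers:
  locker 1: 140 + 30 = 170
  locker 2: 130 = 130
  locker 3: 130 = 130
  locker 4: 120 = 120
  locker 5: 100 + 75 = 175
  locker 6: 100 + 70 = 170
  locker 7: 95 + 60 = 155
This matches the lower bound, so 7 is optimal.

7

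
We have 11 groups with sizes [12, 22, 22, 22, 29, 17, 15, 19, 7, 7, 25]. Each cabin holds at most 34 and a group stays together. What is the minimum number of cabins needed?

7

Total = 29 + 25 + 22 + 22 + 22 + 19 + 17 + 15 + 12 + 7 + 7 = 197.
Lower bound: ⌈197/34⌉ = 6 cabins.
A packing using 7 cabins:
  cabin 1: 29 = 29
  cabin 2: 25 + 7 = 32
  cabin 3: 22 + 12 = 34
  cabin 4: 22 + 7 = 29
  cabin 5: 22 = 22
  cabin 6: 19 + 15 = 34
  cabin 7: 17 = 17
No arrangement into 6 cabins stays within capacity, so 7 is optimal.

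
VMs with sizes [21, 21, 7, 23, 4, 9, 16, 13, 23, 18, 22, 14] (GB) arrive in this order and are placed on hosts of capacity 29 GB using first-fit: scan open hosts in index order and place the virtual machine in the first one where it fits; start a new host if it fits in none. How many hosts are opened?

  21 → host 1 (new)  [load 21/29]
  21 → host 2 (new)  [load 21/29]
  7 → host 1  [load 28/29]
  23 → host 3 (new)  [load 23/29]
  4 → host 2  [load 25/29]
  9 → host 4 (new)  [load 9/29]
  16 → host 4  [load 25/29]
  13 → host 5 (new)  [load 13/29]
  23 → host 6 (new)  [load 23/29]
  18 → host 7 (new)  [load 18/29]
  22 → host 8 (new)  [load 22/29]
  14 → host 5  [load 27/29]
8 hosts opened.

8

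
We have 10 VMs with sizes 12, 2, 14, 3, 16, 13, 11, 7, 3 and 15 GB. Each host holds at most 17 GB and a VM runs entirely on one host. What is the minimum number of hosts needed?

Total = 16 + 15 + 14 + 13 + 12 + 11 + 7 + 3 + 3 + 2 = 96 GB.
Lower bound: ⌈96/17⌉ = 6 hosts.
A packing using 7 hosts:
  host 1: 16 = 16
  host 2: 15 + 2 = 17
  host 3: 14 + 3 = 17
  host 4: 13 + 3 = 16
  host 5: 12 = 12
  host 6: 11 = 11
  host 7: 7 = 7
No arrangement into 6 hosts stays within capacity, so 7 is optimal.

7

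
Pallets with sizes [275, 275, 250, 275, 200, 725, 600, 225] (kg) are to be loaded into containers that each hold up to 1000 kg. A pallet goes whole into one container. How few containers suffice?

Total = 725 + 600 + 275 + 275 + 275 + 250 + 225 + 200 = 2825 kg.
Lower bound: ⌈2825/1000⌉ = 3 containers.
A packing using 3 containers:
  container 1: 725 + 275 = 1000
  container 2: 600 + 275 = 875
  container 3: 275 + 250 + 225 + 200 = 950
This matches the lower bound, so 3 is optimal.

3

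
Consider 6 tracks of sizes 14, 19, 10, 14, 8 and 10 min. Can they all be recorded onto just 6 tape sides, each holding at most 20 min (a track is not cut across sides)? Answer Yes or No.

A valid assignment using 5 tape sides:
  side 1: 19 = 19
  side 2: 14 = 14
  side 3: 14 = 14
  side 4: 10 + 10 = 20
  side 5: 8 = 8
That uses only 5 ≤ 6, so 6 tape sides are enough.

Yes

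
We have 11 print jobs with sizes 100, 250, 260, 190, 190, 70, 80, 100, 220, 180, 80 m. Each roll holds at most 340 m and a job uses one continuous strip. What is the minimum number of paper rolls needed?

6

Total = 260 + 250 + 220 + 190 + 190 + 180 + 100 + 100 + 80 + 80 + 70 = 1720 m.
Lower bound: ⌈1720/340⌉ = 6 paper rolls.
A packing using 6 paper rolls:
  roll 1: 260 + 80 = 340
  roll 2: 250 + 80 = 330
  roll 3: 220 + 100 = 320
  roll 4: 190 + 100 = 290
  roll 5: 190 + 70 = 260
  roll 6: 180 = 180
This matches the lower bound, so 6 is optimal.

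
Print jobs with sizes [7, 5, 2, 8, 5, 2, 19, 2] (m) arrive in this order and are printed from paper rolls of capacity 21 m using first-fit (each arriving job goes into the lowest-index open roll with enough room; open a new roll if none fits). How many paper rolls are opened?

3

  7 → roll 1 (new)  [load 7/21]
  5 → roll 1  [load 12/21]
  2 → roll 1  [load 14/21]
  8 → roll 2 (new)  [load 8/21]
  5 → roll 1  [load 19/21]
  2 → roll 1  [load 21/21]
  19 → roll 3 (new)  [load 19/21]
  2 → roll 2  [load 10/21]
3 paper rolls opened.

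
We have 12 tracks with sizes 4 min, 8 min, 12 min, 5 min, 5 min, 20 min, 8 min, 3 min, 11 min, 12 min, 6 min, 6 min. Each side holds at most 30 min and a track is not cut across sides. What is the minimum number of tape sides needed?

4

Total = 20 + 12 + 12 + 11 + 8 + 8 + 6 + 6 + 5 + 5 + 4 + 3 = 100 min.
Lower bound: ⌈100/30⌉ = 4 tape sides.
A packing using 4 tape sides:
  side 1: 20 + 8 = 28
  side 2: 12 + 12 + 6 = 30
  side 3: 11 + 8 + 6 + 5 = 30
  side 4: 5 + 4 + 3 = 12
This matches the lower bound, so 4 is optimal.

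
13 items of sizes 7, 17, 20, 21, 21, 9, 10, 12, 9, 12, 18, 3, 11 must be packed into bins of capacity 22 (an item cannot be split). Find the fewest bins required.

9

Total = 21 + 21 + 20 + 18 + 17 + 12 + 12 + 11 + 10 + 9 + 9 + 7 + 3 = 170.
Lower bound: ⌈170/22⌉ = 8 bins.
A packing using 9 bins:
  bin 1: 21 = 21
  bin 2: 21 = 21
  bin 3: 20 = 20
  bin 4: 18 + 3 = 21
  bin 5: 17 = 17
  bin 6: 12 + 10 = 22
  bin 7: 12 + 9 = 21
  bin 8: 11 + 9 = 20
  bin 9: 7 = 7
No arrangement into 8 bins stays within capacity, so 9 is optimal.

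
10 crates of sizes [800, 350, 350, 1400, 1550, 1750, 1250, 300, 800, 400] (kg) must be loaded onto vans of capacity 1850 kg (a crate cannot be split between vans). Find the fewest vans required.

6

Total = 1750 + 1550 + 1400 + 1250 + 800 + 800 + 400 + 350 + 350 + 300 = 8950 kg.
Lower bound: ⌈8950/1850⌉ = 5 vans.
A packing using 6 vans:
  van 1: 1750 = 1750
  van 2: 1550 + 300 = 1850
  van 3: 1400 + 400 = 1800
  van 4: 1250 + 350 = 1600
  van 5: 800 + 800 = 1600
  van 6: 350 = 350
No arrangement into 5 vans stays within capacity, so 6 is optimal.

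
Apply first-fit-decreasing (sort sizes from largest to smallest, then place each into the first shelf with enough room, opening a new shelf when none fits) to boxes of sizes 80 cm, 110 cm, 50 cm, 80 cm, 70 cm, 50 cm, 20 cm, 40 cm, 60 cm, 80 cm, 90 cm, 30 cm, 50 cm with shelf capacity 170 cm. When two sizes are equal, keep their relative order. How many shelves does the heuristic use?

Sorted descending: 110, 90, 80, 80, 80, 70, 60, 50, 50, 50, 40, 30, 20.
  110 → shelf 1 (new)  [load 110/170]
  90 → shelf 2 (new)  [load 90/170]
  80 → shelf 2  [load 170/170]
  80 → shelf 3 (new)  [load 80/170]
  80 → shelf 3  [load 160/170]
  70 → shelf 4 (new)  [load 70/170]
  60 → shelf 1  [load 170/170]
  50 → shelf 4  [load 120/170]
  50 → shelf 4  [load 170/170]
  50 → shelf 5 (new)  [load 50/170]
  40 → shelf 5  [load 90/170]
  30 → shelf 5  [load 120/170]
  20 → shelf 5  [load 140/170]
5 shelves opened.

5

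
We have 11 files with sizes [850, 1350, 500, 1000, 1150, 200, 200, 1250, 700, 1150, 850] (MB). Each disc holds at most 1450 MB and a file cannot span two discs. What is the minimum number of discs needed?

Total = 1350 + 1250 + 1150 + 1150 + 1000 + 850 + 850 + 700 + 500 + 200 + 200 = 9200 MB.
Lower bound: ⌈9200/1450⌉ = 7 discs.
A packing using 8 discs:
  disc 1: 1350 = 1350
  disc 2: 1250 + 200 = 1450
  disc 3: 1150 + 200 = 1350
  disc 4: 1150 = 1150
  disc 5: 1000 = 1000
  disc 6: 850 + 500 = 1350
  disc 7: 850 = 850
  disc 8: 700 = 700
No arrangement into 7 discs stays within capacity, so 8 is optimal.

8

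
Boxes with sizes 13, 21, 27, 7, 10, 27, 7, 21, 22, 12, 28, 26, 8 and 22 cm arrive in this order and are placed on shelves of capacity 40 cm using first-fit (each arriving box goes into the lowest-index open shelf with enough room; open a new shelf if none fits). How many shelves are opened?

  13 → shelf 1 (new)  [load 13/40]
  21 → shelf 1  [load 34/40]
  27 → shelf 2 (new)  [load 27/40]
  7 → shelf 2  [load 34/40]
  10 → shelf 3 (new)  [load 10/40]
  27 → shelf 3  [load 37/40]
  7 → shelf 4 (new)  [load 7/40]
  21 → shelf 4  [load 28/40]
  22 → shelf 5 (new)  [load 22/40]
  12 → shelf 4  [load 40/40]
  28 → shelf 6 (new)  [load 28/40]
  26 → shelf 7 (new)  [load 26/40]
  8 → shelf 5  [load 30/40]
  22 → shelf 8 (new)  [load 22/40]
8 shelves opened.

8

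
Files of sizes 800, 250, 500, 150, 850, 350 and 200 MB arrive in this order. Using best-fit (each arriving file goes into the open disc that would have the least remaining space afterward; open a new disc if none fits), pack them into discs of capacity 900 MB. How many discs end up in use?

  800 → disc 1 (new)  [load 800/900]
  250 → disc 2 (new)  [load 250/900]
  500 → disc 2  [load 750/900]
  150 → disc 2  [load 900/900]
  850 → disc 3 (new)  [load 850/900]
  350 → disc 4 (new)  [load 350/900]
  200 → disc 4  [load 550/900]
4 discs opened.

4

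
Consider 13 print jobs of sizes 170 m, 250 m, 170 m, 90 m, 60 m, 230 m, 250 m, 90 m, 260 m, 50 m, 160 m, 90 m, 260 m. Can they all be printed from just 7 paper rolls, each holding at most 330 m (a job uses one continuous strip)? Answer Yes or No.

No

Total = 2130 m; ⌈2130/330⌉ = 7.
The bound of 7 does not rule out 7, but exhaustive search shows no assignment into 7 paper rolls of capacity 330 m exists — the minimum is 8.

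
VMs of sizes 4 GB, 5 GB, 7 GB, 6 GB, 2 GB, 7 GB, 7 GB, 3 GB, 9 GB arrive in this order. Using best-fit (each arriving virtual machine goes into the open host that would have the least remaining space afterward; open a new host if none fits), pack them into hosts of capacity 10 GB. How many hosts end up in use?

6

  4 → host 1 (new)  [load 4/10]
  5 → host 1  [load 9/10]
  7 → host 2 (new)  [load 7/10]
  6 → host 3 (new)  [load 6/10]
  2 → host 2  [load 9/10]
  7 → host 4 (new)  [load 7/10]
  7 → host 5 (new)  [load 7/10]
  3 → host 4  [load 10/10]
  9 → host 6 (new)  [load 9/10]
6 hosts opened.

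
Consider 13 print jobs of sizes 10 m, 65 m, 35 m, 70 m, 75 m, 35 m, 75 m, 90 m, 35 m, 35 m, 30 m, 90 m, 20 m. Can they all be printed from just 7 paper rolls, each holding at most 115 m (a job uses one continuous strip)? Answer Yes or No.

Yes

A valid assignment using 7 paper rolls:
  roll 1: 90 + 20 = 110
  roll 2: 90 + 10 = 100
  roll 3: 75 + 35 = 110
  roll 4: 75 + 35 = 110
  roll 5: 70 + 35 = 105
  roll 6: 65 + 35 = 100
  roll 7: 30 = 30
Every load is within 115 m, so 7 paper rolls suffice.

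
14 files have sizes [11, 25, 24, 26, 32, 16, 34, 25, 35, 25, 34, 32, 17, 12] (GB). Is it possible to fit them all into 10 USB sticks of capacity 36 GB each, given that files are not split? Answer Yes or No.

No

Total = 348 GB; ⌈348/36⌉ = 10.
The bound of 10 does not rule out 10, but exhaustive search shows no assignment into 10 USB sticks of capacity 36 GB exists — the minimum is 11.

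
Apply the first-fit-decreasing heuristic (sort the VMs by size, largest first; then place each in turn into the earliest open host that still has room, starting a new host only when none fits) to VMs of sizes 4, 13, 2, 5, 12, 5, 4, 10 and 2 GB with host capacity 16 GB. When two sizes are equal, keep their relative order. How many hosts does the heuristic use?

4

Sorted descending: 13, 12, 10, 5, 5, 4, 4, 2, 2.
  13 → host 1 (new)  [load 13/16]
  12 → host 2 (new)  [load 12/16]
  10 → host 3 (new)  [load 10/16]
  5 → host 3  [load 15/16]
  5 → host 4 (new)  [load 5/16]
  4 → host 2  [load 16/16]
  4 → host 4  [load 9/16]
  2 → host 1  [load 15/16]
  2 → host 4  [load 11/16]
4 hosts opened.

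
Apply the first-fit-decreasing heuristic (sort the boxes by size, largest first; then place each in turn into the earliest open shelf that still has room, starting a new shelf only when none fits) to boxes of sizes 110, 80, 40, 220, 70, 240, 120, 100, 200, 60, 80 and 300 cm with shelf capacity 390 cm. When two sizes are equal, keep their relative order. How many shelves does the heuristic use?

Sorted descending: 300, 240, 220, 200, 120, 110, 100, 80, 80, 70, 60, 40.
  300 → shelf 1 (new)  [load 300/390]
  240 → shelf 2 (new)  [load 240/390]
  220 → shelf 3 (new)  [load 220/390]
  200 → shelf 4 (new)  [load 200/390]
  120 → shelf 2  [load 360/390]
  110 → shelf 3  [load 330/390]
  100 → shelf 4  [load 300/390]
  80 → shelf 1  [load 380/390]
  80 → shelf 4  [load 380/390]
  70 → shelf 5 (new)  [load 70/390]
  60 → shelf 3  [load 390/390]
  40 → shelf 5  [load 110/390]
5 shelves opened.

5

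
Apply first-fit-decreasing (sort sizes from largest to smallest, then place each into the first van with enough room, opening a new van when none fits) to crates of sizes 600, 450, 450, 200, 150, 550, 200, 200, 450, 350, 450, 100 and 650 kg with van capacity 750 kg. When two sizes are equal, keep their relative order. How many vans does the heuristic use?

8

Sorted descending: 650, 600, 550, 450, 450, 450, 450, 350, 200, 200, 200, 150, 100.
  650 → van 1 (new)  [load 650/750]
  600 → van 2 (new)  [load 600/750]
  550 → van 3 (new)  [load 550/750]
  450 → van 4 (new)  [load 450/750]
  450 → van 5 (new)  [load 450/750]
  450 → van 6 (new)  [load 450/750]
  450 → van 7 (new)  [load 450/750]
  350 → van 8 (new)  [load 350/750]
  200 → van 3  [load 750/750]
  200 → van 4  [load 650/750]
  200 → van 5  [load 650/750]
  150 → van 2  [load 750/750]
  100 → van 1  [load 750/750]
8 vans opened.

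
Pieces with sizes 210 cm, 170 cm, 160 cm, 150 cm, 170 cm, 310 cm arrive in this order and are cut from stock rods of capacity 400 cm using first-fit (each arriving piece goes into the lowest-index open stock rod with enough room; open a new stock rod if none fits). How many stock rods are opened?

  210 → stock rod 1 (new)  [load 210/400]
  170 → stock rod 1  [load 380/400]
  160 → stock rod 2 (new)  [load 160/400]
  150 → stock rod 2  [load 310/400]
  170 → stock rod 3 (new)  [load 170/400]
  310 → stock rod 4 (new)  [load 310/400]
4 stock rods opened.

4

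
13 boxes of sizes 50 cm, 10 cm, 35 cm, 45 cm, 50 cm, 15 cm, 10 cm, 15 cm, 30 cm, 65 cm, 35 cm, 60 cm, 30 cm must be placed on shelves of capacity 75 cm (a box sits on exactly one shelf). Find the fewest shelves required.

7

Total = 65 + 60 + 50 + 50 + 45 + 35 + 35 + 30 + 30 + 15 + 15 + 10 + 10 = 450 cm.
Lower bound: ⌈450/75⌉ = 6 shelves.
A packing using 7 shelves:
  shelf 1: 65 + 10 = 75
  shelf 2: 60 + 15 = 75
  shelf 3: 50 + 15 + 10 = 75
  shelf 4: 50 = 50
  shelf 5: 45 + 30 = 75
  shelf 6: 35 + 35 = 70
  shelf 7: 30 = 30
No arrangement into 6 shelves stays within capacity, so 7 is optimal.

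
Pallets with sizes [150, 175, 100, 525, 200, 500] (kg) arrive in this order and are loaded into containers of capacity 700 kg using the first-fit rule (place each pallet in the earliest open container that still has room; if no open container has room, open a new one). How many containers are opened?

3

  150 → container 1 (new)  [load 150/700]
  175 → container 1  [load 325/700]
  100 → container 1  [load 425/700]
  525 → container 2 (new)  [load 525/700]
  200 → container 1  [load 625/700]
  500 → container 3 (new)  [load 500/700]
3 containers opened.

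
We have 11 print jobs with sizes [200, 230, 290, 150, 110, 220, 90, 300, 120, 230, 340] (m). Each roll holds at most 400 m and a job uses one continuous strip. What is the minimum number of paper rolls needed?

7

Total = 340 + 300 + 290 + 230 + 230 + 220 + 200 + 150 + 120 + 110 + 90 = 2280 m.
Lower bound: ⌈2280/400⌉ = 6 paper rolls.
A packing using 7 paper rolls:
  roll 1: 340 = 340
  roll 2: 300 + 90 = 390
  roll 3: 290 + 110 = 400
  roll 4: 230 + 150 = 380
  roll 5: 230 + 120 = 350
  roll 6: 220 = 220
  roll 7: 200 = 200
No arrangement into 6 paper rolls stays within capacity, so 7 is optimal.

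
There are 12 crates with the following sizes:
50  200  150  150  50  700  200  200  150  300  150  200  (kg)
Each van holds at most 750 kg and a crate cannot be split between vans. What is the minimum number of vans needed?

Total = 700 + 300 + 200 + 200 + 200 + 200 + 150 + 150 + 150 + 150 + 50 + 50 = 2500 kg.
Lower bound: ⌈2500/750⌉ = 4 vans.
A packing using 4 vans:
  van 1: 700 + 50 = 750
  van 2: 300 + 200 + 200 + 50 = 750
  van 3: 200 + 200 + 150 + 150 = 700
  van 4: 150 + 150 = 300
This matches the lower bound, so 4 is optimal.

4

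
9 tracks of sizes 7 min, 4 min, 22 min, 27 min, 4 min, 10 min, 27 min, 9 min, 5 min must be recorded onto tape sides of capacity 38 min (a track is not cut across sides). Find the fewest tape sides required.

Total = 27 + 27 + 22 + 10 + 9 + 7 + 5 + 4 + 4 = 115 min.
Lower bound: ⌈115/38⌉ = 4 tape sides.
A packing using 4 tape sides:
  side 1: 27 + 10 = 37
  side 2: 27 + 9 = 36
  side 3: 22 + 7 + 5 + 4 = 38
  side 4: 4 = 4
This matches the lower bound, so 4 is optimal.

4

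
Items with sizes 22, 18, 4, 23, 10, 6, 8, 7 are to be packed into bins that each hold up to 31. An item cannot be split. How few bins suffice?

4

Total = 23 + 22 + 18 + 10 + 8 + 7 + 6 + 4 = 98.
Lower bound: ⌈98/31⌉ = 4 bins.
A packing using 4 bins:
  bin 1: 23 + 8 = 31
  bin 2: 22 + 7 = 29
  bin 3: 18 + 10 = 28
  bin 4: 6 + 4 = 10
This matches the lower bound, so 4 is optimal.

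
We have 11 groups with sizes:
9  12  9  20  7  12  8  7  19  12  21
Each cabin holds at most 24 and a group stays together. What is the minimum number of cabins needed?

Total = 21 + 20 + 19 + 12 + 12 + 12 + 9 + 9 + 8 + 7 + 7 = 136.
Lower bound: ⌈136/24⌉ = 6 cabins.
A packing using 7 cabins:
  cabin 1: 21 = 21
  cabin 2: 20 = 20
  cabin 3: 19 = 19
  cabin 4: 12 + 12 = 24
  cabin 5: 12 + 9 = 21
  cabin 6: 9 + 8 + 7 = 24
  cabin 7: 7 = 7
No arrangement into 6 cabins stays within capacity, so 7 is optimal.

7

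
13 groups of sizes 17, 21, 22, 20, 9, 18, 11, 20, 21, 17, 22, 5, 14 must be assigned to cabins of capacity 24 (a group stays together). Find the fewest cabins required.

11

Total = 22 + 22 + 21 + 21 + 20 + 20 + 18 + 17 + 17 + 14 + 11 + 9 + 5 = 217.
Lower bound: ⌈217/24⌉ = 10 cabins.
A packing using 11 cabins:
  cabin 1: 22 = 22
  cabin 2: 22 = 22
  cabin 3: 21 = 21
  cabin 4: 21 = 21
  cabin 5: 20 = 20
  cabin 6: 20 = 20
  cabin 7: 18 + 5 = 23
  cabin 8: 17 = 17
  cabin 9: 17 = 17
  cabin 10: 14 + 9 = 23
  cabin 11: 11 = 11
No arrangement into 10 cabins stays within capacity, so 11 is optimal.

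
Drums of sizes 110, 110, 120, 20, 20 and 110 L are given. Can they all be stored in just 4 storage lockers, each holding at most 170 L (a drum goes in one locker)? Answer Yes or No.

A valid assignment using 4 storage lockers:
  locker 1: 120 + 20 + 20 = 160
  locker 2: 110 = 110
  locker 3: 110 = 110
  locker 4: 110 = 110
Every load is within 170 L, so 4 storage lockers suffice.

Yes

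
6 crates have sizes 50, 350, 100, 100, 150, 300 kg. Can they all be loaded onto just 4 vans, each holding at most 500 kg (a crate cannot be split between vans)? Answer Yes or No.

Yes

A valid assignment using 3 vans:
  van 1: 350 + 150 = 500
  van 2: 300 + 100 + 100 = 500
  van 3: 50 = 50
That uses only 3 ≤ 4, so 4 vans are enough.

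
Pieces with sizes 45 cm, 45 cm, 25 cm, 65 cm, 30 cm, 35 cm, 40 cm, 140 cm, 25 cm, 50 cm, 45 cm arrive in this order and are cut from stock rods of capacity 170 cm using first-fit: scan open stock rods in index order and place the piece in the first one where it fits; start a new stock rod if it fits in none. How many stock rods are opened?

  45 → stock rod 1 (new)  [load 45/170]
  45 → stock rod 1  [load 90/170]
  25 → stock rod 1  [load 115/170]
  65 → stock rod 2 (new)  [load 65/170]
  30 → stock rod 1  [load 145/170]
  35 → stock rod 2  [load 100/170]
  40 → stock rod 2  [load 140/170]
  140 → stock rod 3 (new)  [load 140/170]
  25 → stock rod 1  [load 170/170]
  50 → stock rod 4 (new)  [load 50/170]
  45 → stock rod 4  [load 95/170]
4 stock rods opened.

4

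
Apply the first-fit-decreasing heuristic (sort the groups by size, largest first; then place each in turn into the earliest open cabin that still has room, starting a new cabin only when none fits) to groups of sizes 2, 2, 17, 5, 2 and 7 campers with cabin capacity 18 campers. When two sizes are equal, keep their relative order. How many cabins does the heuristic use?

Sorted descending: 17, 7, 5, 2, 2, 2.
  17 → cabin 1 (new)  [load 17/18]
  7 → cabin 2 (new)  [load 7/18]
  5 → cabin 2  [load 12/18]
  2 → cabin 2  [load 14/18]
  2 → cabin 2  [load 16/18]
  2 → cabin 2  [load 18/18]
2 cabins opened.

2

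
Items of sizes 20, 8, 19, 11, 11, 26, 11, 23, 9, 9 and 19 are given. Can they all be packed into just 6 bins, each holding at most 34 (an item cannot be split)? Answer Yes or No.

A valid assignment using 6 bins:
  bin 1: 26 + 8 = 34
  bin 2: 23 + 11 = 34
  bin 3: 20 + 11 = 31
  bin 4: 19 + 11 = 30
  bin 5: 19 + 9 = 28
  bin 6: 9 = 9
Every load is within 34, so 6 bins suffice.

Yes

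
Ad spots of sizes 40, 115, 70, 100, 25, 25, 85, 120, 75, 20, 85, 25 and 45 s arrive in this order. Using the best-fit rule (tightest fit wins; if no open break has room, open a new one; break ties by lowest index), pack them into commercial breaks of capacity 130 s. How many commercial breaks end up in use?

7

  40 → break 1 (new)  [load 40/130]
  115 → break 2 (new)  [load 115/130]
  70 → break 1  [load 110/130]
  100 → break 3 (new)  [load 100/130]
  25 → break 3  [load 125/130]
  25 → break 4 (new)  [load 25/130]
  85 → break 4  [load 110/130]
  120 → break 5 (new)  [load 120/130]
  75 → break 6 (new)  [load 75/130]
  20 → break 1  [load 130/130]
  85 → break 7 (new)  [load 85/130]
  25 → break 7  [load 110/130]
  45 → break 6  [load 120/130]
7 commercial breaks opened.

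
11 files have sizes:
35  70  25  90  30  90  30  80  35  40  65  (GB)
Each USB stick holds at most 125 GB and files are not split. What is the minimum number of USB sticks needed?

Total = 90 + 90 + 80 + 70 + 65 + 40 + 35 + 35 + 30 + 30 + 25 = 590 GB.
Lower bound: ⌈590/125⌉ = 5 USB sticks.
A packing using 5 USB sticks:
  USB stick 1: 90 + 35 = 125
  USB stick 2: 90 + 35 = 125
  USB stick 3: 80 + 40 = 120
  USB stick 4: 70 + 30 + 25 = 125
  USB stick 5: 65 + 30 = 95
This matches the lower bound, so 5 is optimal.

5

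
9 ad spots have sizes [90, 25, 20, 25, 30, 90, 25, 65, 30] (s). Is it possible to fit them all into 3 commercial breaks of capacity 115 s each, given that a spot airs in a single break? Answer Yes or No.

No

Total = 400 s; ⌈400/115⌉ = 4.
At least 4 commercial breaks are required, but only 3 are allowed.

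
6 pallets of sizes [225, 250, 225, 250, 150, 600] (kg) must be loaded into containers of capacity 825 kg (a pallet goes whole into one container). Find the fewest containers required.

Total = 600 + 250 + 250 + 225 + 225 + 150 = 1700 kg.
Lower bound: ⌈1700/825⌉ = 3 containers.
A packing using 3 containers:
  container 1: 600 + 225 = 825
  container 2: 250 + 250 + 225 = 725
  container 3: 150 = 150
This matches the lower bound, so 3 is optimal.

3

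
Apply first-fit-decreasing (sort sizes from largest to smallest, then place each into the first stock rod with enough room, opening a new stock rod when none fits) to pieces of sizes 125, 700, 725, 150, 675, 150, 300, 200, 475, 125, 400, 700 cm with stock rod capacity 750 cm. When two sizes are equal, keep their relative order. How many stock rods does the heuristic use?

Sorted descending: 725, 700, 700, 675, 475, 400, 300, 200, 150, 150, 125, 125.
  725 → stock rod 1 (new)  [load 725/750]
  700 → stock rod 2 (new)  [load 700/750]
  700 → stock rod 3 (new)  [load 700/750]
  675 → stock rod 4 (new)  [load 675/750]
  475 → stock rod 5 (new)  [load 475/750]
  400 → stock rod 6 (new)  [load 400/750]
  300 → stock rod 6  [load 700/750]
  200 → stock rod 5  [load 675/750]
  150 → stock rod 7 (new)  [load 150/750]
  150 → stock rod 7  [load 300/750]
  125 → stock rod 7  [load 425/750]
  125 → stock rod 7  [load 550/750]
7 stock rods opened.

7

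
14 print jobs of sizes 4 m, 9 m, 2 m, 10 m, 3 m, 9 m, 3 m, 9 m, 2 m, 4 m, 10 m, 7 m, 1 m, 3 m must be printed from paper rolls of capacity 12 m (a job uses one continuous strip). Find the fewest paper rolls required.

Total = 10 + 10 + 9 + 9 + 9 + 7 + 4 + 4 + 3 + 3 + 3 + 2 + 2 + 1 = 76 m.
Lower bound: ⌈76/12⌉ = 7 paper rolls.
A packing using 7 paper rolls:
  roll 1: 10 + 2 = 12
  roll 2: 10 + 2 = 12
  roll 3: 9 + 3 = 12
  roll 4: 9 + 3 = 12
  roll 5: 9 + 3 = 12
  roll 6: 7 + 4 + 1 = 12
  roll 7: 4 = 4
This matches the lower bound, so 7 is optimal.

7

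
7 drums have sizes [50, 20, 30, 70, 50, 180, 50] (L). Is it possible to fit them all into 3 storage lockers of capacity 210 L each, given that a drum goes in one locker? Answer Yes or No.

A valid assignment using 3 storage lockers:
  locker 1: 180 + 30 = 210
  locker 2: 70 + 50 + 50 + 20 = 190
  locker 3: 50 = 50
Every load is within 210 L, so 3 storage lockers suffice.

Yes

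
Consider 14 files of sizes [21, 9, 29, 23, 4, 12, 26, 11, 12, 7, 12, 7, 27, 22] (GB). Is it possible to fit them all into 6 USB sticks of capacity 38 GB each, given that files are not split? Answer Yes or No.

Yes

A valid assignment using 6 USB sticks:
  USB stick 1: 29 + 9 = 38
  USB stick 2: 27 + 11 = 38
  USB stick 3: 26 + 12 = 38
  USB stick 4: 23 + 12 = 35
  USB stick 5: 22 + 12 + 4 = 38
  USB stick 6: 21 + 7 + 7 = 35
Every load is within 38 GB, so 6 USB sticks suffice.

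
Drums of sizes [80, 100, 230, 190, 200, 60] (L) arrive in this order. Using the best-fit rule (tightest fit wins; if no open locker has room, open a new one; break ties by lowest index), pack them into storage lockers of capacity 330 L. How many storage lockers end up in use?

4

  80 → locker 1 (new)  [load 80/330]
  100 → locker 1  [load 180/330]
  230 → locker 2 (new)  [load 230/330]
  190 → locker 3 (new)  [load 190/330]
  200 → locker 4 (new)  [load 200/330]
  60 → locker 2  [load 290/330]
4 storage lockers opened.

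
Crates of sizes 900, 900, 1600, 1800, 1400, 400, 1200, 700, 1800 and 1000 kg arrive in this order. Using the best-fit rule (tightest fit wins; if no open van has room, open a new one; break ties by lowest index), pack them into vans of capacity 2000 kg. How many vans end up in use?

7

  900 → van 1 (new)  [load 900/2000]
  900 → van 1  [load 1800/2000]
  1600 → van 2 (new)  [load 1600/2000]
  1800 → van 3 (new)  [load 1800/2000]
  1400 → van 4 (new)  [load 1400/2000]
  400 → van 2  [load 2000/2000]
  1200 → van 5 (new)  [load 1200/2000]
  700 → van 5  [load 1900/2000]
  1800 → van 6 (new)  [load 1800/2000]
  1000 → van 7 (new)  [load 1000/2000]
7 vans opened.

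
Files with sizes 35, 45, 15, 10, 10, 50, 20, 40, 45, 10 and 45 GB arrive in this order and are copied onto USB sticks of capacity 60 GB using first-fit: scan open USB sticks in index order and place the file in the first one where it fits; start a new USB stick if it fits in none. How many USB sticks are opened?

  35 → USB stick 1 (new)  [load 35/60]
  45 → USB stick 2 (new)  [load 45/60]
  15 → USB stick 1  [load 50/60]
  10 → USB stick 1  [load 60/60]
  10 → USB stick 2  [load 55/60]
  50 → USB stick 3 (new)  [load 50/60]
  20 → USB stick 4 (new)  [load 20/60]
  40 → USB stick 4  [load 60/60]
  45 → USB stick 5 (new)  [load 45/60]
  10 → USB stick 3  [load 60/60]
  45 → USB stick 6 (new)  [load 45/60]
6 USB sticks opened.

6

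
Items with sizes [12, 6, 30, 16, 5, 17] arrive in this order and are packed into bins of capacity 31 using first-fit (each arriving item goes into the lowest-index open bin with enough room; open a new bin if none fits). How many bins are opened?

  12 → bin 1 (new)  [load 12/31]
  6 → bin 1  [load 18/31]
  30 → bin 2 (new)  [load 30/31]
  16 → bin 3 (new)  [load 16/31]
  5 → bin 1  [load 23/31]
  17 → bin 4 (new)  [load 17/31]
4 bins opened.

4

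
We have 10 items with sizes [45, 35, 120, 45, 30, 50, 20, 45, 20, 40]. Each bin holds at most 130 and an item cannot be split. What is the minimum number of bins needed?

4

Total = 120 + 50 + 45 + 45 + 45 + 40 + 35 + 30 + 20 + 20 = 450.
Lower bound: ⌈450/130⌉ = 4 bins.
A packing using 4 bins:
  bin 1: 120 = 120
  bin 2: 50 + 45 + 35 = 130
  bin 3: 45 + 45 + 40 = 130
  bin 4: 30 + 20 + 20 = 70
This matches the lower bound, so 4 is optimal.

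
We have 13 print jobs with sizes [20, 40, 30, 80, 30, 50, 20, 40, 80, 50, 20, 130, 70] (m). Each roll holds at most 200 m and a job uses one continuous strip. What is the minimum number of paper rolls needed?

Total = 130 + 80 + 80 + 70 + 50 + 50 + 40 + 40 + 30 + 30 + 20 + 20 + 20 = 660 m.
Lower bound: ⌈660/200⌉ = 4 paper rolls.
A packing using 4 paper rolls:
  roll 1: 130 + 70 = 200
  roll 2: 80 + 80 + 40 = 200
  roll 3: 50 + 50 + 40 + 30 + 30 = 200
  roll 4: 20 + 20 + 20 = 60
This matches the lower bound, so 4 is optimal.

4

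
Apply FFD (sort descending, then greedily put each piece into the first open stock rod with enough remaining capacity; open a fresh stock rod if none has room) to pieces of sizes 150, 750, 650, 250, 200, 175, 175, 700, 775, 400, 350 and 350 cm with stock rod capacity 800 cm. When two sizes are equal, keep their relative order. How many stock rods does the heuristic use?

Sorted descending: 775, 750, 700, 650, 400, 350, 350, 250, 200, 175, 175, 150.
  775 → stock rod 1 (new)  [load 775/800]
  750 → stock rod 2 (new)  [load 750/800]
  700 → stock rod 3 (new)  [load 700/800]
  650 → stock rod 4 (new)  [load 650/800]
  400 → stock rod 5 (new)  [load 400/800]
  350 → stock rod 5  [load 750/800]
  350 → stock rod 6 (new)  [load 350/800]
  250 → stock rod 6  [load 600/800]
  200 → stock rod 6  [load 800/800]
  175 → stock rod 7 (new)  [load 175/800]
  175 → stock rod 7  [load 350/800]
  150 → stock rod 4  [load 800/800]
7 stock rods opened.

7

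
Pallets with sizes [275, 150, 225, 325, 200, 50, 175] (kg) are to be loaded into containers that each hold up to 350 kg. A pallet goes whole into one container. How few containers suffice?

Total = 325 + 275 + 225 + 200 + 175 + 150 + 50 = 1400 kg.
Lower bound: ⌈1400/350⌉ = 4 containers.
A packing using 5 containers:
  container 1: 325 = 325
  container 2: 275 + 50 = 325
  container 3: 225 = 225
  container 4: 200 + 150 = 350
  container 5: 175 = 175
No arrangement into 4 containers stays within capacity, so 5 is optimal.

5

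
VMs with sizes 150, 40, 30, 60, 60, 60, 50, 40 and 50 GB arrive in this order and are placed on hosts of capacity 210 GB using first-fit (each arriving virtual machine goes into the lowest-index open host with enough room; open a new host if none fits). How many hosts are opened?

  150 → host 1 (new)  [load 150/210]
  40 → host 1  [load 190/210]
  30 → host 2 (new)  [load 30/210]
  60 → host 2  [load 90/210]
  60 → host 2  [load 150/210]
  60 → host 2  [load 210/210]
  50 → host 3 (new)  [load 50/210]
  40 → host 3  [load 90/210]
  50 → host 3  [load 140/210]
3 hosts opened.

3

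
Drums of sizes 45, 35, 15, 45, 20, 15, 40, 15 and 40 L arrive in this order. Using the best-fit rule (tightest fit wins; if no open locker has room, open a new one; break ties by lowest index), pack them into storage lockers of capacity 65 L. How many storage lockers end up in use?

5

  45 → locker 1 (new)  [load 45/65]
  35 → locker 2 (new)  [load 35/65]
  15 → locker 1  [load 60/65]
  45 → locker 3 (new)  [load 45/65]
  20 → locker 3  [load 65/65]
  15 → locker 2  [load 50/65]
  40 → locker 4 (new)  [load 40/65]
  15 → locker 2  [load 65/65]
  40 → locker 5 (new)  [load 40/65]
5 storage lockers opened.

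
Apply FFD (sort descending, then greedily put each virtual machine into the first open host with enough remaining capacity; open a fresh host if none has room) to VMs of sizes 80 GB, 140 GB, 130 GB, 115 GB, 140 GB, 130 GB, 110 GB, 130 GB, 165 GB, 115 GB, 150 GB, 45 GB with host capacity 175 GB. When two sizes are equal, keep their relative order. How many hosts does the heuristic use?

Sorted descending: 165, 150, 140, 140, 130, 130, 130, 115, 115, 110, 80, 45.
  165 → host 1 (new)  [load 165/175]
  150 → host 2 (new)  [load 150/175]
  140 → host 3 (new)  [load 140/175]
  140 → host 4 (new)  [load 140/175]
  130 → host 5 (new)  [load 130/175]
  130 → host 6 (new)  [load 130/175]
  130 → host 7 (new)  [load 130/175]
  115 → host 8 (new)  [load 115/175]
  115 → host 9 (new)  [load 115/175]
  110 → host 10 (new)  [load 110/175]
  80 → host 11 (new)  [load 80/175]
  45 → host 5  [load 175/175]
11 hosts opened.

11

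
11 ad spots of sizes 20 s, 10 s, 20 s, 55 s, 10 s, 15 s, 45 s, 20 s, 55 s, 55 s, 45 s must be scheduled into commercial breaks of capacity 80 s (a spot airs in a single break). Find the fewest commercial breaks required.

Total = 55 + 55 + 55 + 45 + 45 + 20 + 20 + 20 + 15 + 10 + 10 = 350 s.
Lower bound: ⌈350/80⌉ = 5 commercial breaks.
A packing using 5 commercial breaks:
  break 1: 55 + 20 = 75
  break 2: 55 + 20 = 75
  break 3: 55 + 20 = 75
  break 4: 45 + 15 + 10 + 10 = 80
  break 5: 45 = 45
This matches the lower bound, so 5 is optimal.

5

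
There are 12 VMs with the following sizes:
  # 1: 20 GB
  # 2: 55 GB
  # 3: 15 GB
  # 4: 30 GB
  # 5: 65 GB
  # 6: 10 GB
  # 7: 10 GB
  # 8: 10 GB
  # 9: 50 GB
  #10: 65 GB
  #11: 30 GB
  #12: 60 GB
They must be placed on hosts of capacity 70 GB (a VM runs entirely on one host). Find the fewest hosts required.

Total = 65 + 65 + 60 + 55 + 50 + 30 + 30 + 20 + 15 + 10 + 10 + 10 = 420 GB.
Lower bound: ⌈420/70⌉ = 6 hosts.
A packing using 7 hosts:
  host 1: 65 = 65
  host 2: 65 = 65
  host 3: 60 + 10 = 70
  host 4: 55 + 15 = 70
  host 5: 50 + 20 = 70
  host 6: 30 + 30 + 10 = 70
  host 7: 10 = 10
No arrangement into 6 hosts stays within capacity, so 7 is optimal.

7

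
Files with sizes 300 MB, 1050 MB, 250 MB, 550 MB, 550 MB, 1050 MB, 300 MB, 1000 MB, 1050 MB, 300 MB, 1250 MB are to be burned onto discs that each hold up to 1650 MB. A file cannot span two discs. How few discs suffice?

5

Total = 1250 + 1050 + 1050 + 1050 + 1000 + 550 + 550 + 300 + 300 + 300 + 250 = 7650 MB.
Lower bound: ⌈7650/1650⌉ = 5 discs.
A packing using 5 discs:
  disc 1: 1250 + 300 = 1550
  disc 2: 1050 + 550 = 1600
  disc 3: 1050 + 550 = 1600
  disc 4: 1050 + 300 + 300 = 1650
  disc 5: 1000 + 250 = 1250
This matches the lower bound, so 5 is optimal.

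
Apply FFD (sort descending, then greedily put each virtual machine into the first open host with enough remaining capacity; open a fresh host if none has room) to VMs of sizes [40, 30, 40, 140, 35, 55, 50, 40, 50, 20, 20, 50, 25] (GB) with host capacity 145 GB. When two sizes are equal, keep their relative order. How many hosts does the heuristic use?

5

Sorted descending: 140, 55, 50, 50, 50, 40, 40, 40, 35, 30, 25, 20, 20.
  140 → host 1 (new)  [load 140/145]
  55 → host 2 (new)  [load 55/145]
  50 → host 2  [load 105/145]
  50 → host 3 (new)  [load 50/145]
  50 → host 3  [load 100/145]
  40 → host 2  [load 145/145]
  40 → host 3  [load 140/145]
  40 → host 4 (new)  [load 40/145]
  35 → host 4  [load 75/145]
  30 → host 4  [load 105/145]
  25 → host 4  [load 130/145]
  20 → host 5 (new)  [load 20/145]
  20 → host 5  [load 40/145]
5 hosts opened.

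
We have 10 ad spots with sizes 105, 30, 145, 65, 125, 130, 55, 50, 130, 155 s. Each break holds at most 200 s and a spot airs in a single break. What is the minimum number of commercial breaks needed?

6

Total = 155 + 145 + 130 + 130 + 125 + 105 + 65 + 55 + 50 + 30 = 990 s.
Lower bound: ⌈990/200⌉ = 5 commercial breaks.
Also, 6 ad spots each exceed 100 s, and no two of those can share a break, so at least 6 commercial breaks are needed.
A packing using 6 commercial breaks:
  break 1: 155 + 30 = 185
  break 2: 145 + 55 = 200
  break 3: 130 + 65 = 195
  break 4: 130 + 50 = 180
  break 5: 125 = 125
  break 6: 105 = 105
This matches the lower bound, so 6 is optimal.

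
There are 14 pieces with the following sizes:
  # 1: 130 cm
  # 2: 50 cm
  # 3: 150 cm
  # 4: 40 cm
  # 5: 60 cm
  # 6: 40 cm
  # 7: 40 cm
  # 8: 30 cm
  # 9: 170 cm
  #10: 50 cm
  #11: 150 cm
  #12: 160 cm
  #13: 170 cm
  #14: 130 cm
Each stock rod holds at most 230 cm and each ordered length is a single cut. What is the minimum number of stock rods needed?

7

Total = 170 + 170 + 160 + 150 + 150 + 130 + 130 + 60 + 50 + 50 + 40 + 40 + 40 + 30 = 1370 cm.
Lower bound: ⌈1370/230⌉ = 6 stock rods.
Also, 7 pieces each exceed 115 cm, and no two of those can share a stock rod, so at least 7 stock rods are needed.
A packing using 7 stock rods:
  stock rod 1: 170 + 60 = 230
  stock rod 2: 170 + 50 = 220
  stock rod 3: 160 + 50 = 210
  stock rod 4: 150 + 40 + 40 = 230
  stock rod 5: 150 + 40 + 30 = 220
  stock rod 6: 130 = 130
  stock rod 7: 130 = 130
This matches the lower bound, so 7 is optimal.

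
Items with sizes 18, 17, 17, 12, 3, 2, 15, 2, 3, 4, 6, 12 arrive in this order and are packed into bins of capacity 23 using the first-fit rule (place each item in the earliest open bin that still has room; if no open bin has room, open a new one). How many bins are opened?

6

  18 → bin 1 (new)  [load 18/23]
  17 → bin 2 (new)  [load 17/23]
  17 → bin 3 (new)  [load 17/23]
  12 → bin 4 (new)  [load 12/23]
  3 → bin 1  [load 21/23]
  2 → bin 1  [load 23/23]
  15 → bin 5 (new)  [load 15/23]
  2 → bin 2  [load 19/23]
  3 → bin 2  [load 22/23]
  4 → bin 3  [load 21/23]
  6 → bin 4  [load 18/23]
  12 → bin 6 (new)  [load 12/23]
6 bins opened.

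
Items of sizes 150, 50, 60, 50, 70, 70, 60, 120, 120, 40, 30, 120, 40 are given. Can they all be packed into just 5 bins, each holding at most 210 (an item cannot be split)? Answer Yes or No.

Yes

A valid assignment using 5 bins:
  bin 1: 150 + 60 = 210
  bin 2: 120 + 70 = 190
  bin 3: 120 + 70 = 190
  bin 4: 120 + 60 + 30 = 210
  bin 5: 50 + 50 + 40 + 40 = 180
Every load is within 210, so 5 bins suffice.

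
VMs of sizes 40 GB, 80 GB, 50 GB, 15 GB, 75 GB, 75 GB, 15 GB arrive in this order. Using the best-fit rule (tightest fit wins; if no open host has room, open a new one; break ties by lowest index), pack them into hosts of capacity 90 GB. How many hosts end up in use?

  40 → host 1 (new)  [load 40/90]
  80 → host 2 (new)  [load 80/90]
  50 → host 1  [load 90/90]
  15 → host 3 (new)  [load 15/90]
  75 → host 3  [load 90/90]
  75 → host 4 (new)  [load 75/90]
  15 → host 4  [load 90/90]
4 hosts opened.

4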